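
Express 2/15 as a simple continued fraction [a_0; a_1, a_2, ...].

Run the Euclidean algorithm on 2 and 15; the successive quotients are the partial quotients a_0, a_1, ... (each step inverts the fractional part left over by the previous one):
  2 = 0*15 + 2, so a_0 = 0.
  15 = 7*2 + 1, so a_1 = 7.
  2 = 2*1 + 0, so a_2 = 2.
The remainder reaches 0 after 3 divisions, so the expansion has 3 partial quotients, read off in order.

[0; 7, 2]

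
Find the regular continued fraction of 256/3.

[85; 3]

Run the Euclidean algorithm on 256 and 3; the successive quotients are the partial quotients a_0, a_1, ... (each step inverts the fractional part left over by the previous one):
  256 = 85*3 + 1, so a_0 = 85.
  3 = 3*1 + 0, so a_1 = 3.
The remainder reaches 0 after 2 divisions, so the expansion has 2 partial quotients, read off in order.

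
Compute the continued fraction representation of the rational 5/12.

[0; 2, 2, 2]

Run the Euclidean algorithm on 5 and 12; the successive quotients are the partial quotients a_0, a_1, ... (each step inverts the fractional part left over by the previous one):
  5 = 0*12 + 5, so a_0 = 0.
  12 = 2*5 + 2, so a_1 = 2.
  5 = 2*2 + 1, so a_2 = 2.
  2 = 2*1 + 0, so a_3 = 2.
The remainder reaches 0 after 4 divisions, so the expansion has 4 partial quotients, read off in order.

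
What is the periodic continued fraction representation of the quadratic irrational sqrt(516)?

Write x_i = (sqrt(516) + m_i)/d_i with (m_0, d_0) = (0, 1). a_0 = floor(sqrt(516)) = 22, since 22^2 = 484 <= 516 < 529 = 23^2.
Iterate m_{i+1} = d_i*a_i - m_i, d_{i+1} = (516 - m_{i+1}^2)/d_i, a_{i+1} = floor((a_0 + m_{i+1})/d_{i+1}):
  m_1 = 1*22 - 0 = 22, d_1 = (516 - 22^2)/1 = 32/1 = 32, a_1 = floor((22 + 22)/32) = 1.
  m_2 = 32*1 - 22 = 10, d_2 = (516 - 10^2)/32 = 416/32 = 13, a_2 = floor((22 + 10)/13) = 2.
  m_3 = 13*2 - 10 = 16, d_3 = (516 - 16^2)/13 = 260/13 = 20, a_3 = floor((22 + 16)/20) = 1.
  m_4 = 20*1 - 16 = 4, d_4 = (516 - 4^2)/20 = 500/20 = 25, a_4 = floor((22 + 4)/25) = 1.
  m_5 = 25*1 - 4 = 21, d_5 = (516 - 21^2)/25 = 75/25 = 3, a_5 = floor((22 + 21)/3) = 14.
  m_6 = 3*14 - 21 = 21, d_6 = (516 - 21^2)/3 = 75/3 = 25, a_6 = floor((22 + 21)/25) = 1.
  m_7 = 25*1 - 21 = 4, d_7 = (516 - 4^2)/25 = 500/25 = 20, a_7 = floor((22 + 4)/20) = 1.
  m_8 = 20*1 - 4 = 16, d_8 = (516 - 16^2)/20 = 260/20 = 13, a_8 = floor((22 + 16)/13) = 2.
  m_9 = 13*2 - 16 = 10, d_9 = (516 - 10^2)/13 = 416/13 = 32, a_9 = floor((22 + 10)/32) = 1.
  m_10 = 32*1 - 10 = 22, d_10 = (516 - 22^2)/32 = 32/32 = 1, a_10 = floor((22 + 22)/1) = 44.
  m_11 = 1*44 - 22 = 22, d_11 = (516 - 22^2)/1 = 32/1 = 32: (m_11, d_11) = (m_1, d_1) = (22, 32), so from here the quotients repeat a_1, ..., a_10; the period length is 10.
Hence the expansion of sqrt(516) is a_0 = 22 followed by the repeating block 1, 2, 1, 1, 14, 1, 1, 2, 1, 44 (period 10).

[22; (1, 2, 1, 1, 14, 1, 1, 2, 1, 44)]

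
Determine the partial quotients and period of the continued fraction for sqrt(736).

Write x_i = (sqrt(736) + m_i)/d_i with (m_0, d_0) = (0, 1). a_0 = floor(sqrt(736)) = 27, since 27^2 = 729 <= 736 < 784 = 28^2.
Iterate m_{i+1} = d_i*a_i - m_i, d_{i+1} = (736 - m_{i+1}^2)/d_i, a_{i+1} = floor((a_0 + m_{i+1})/d_{i+1}):
  m_1 = 1*27 - 0 = 27, d_1 = (736 - 27^2)/1 = 7/1 = 7, a_1 = floor((27 + 27)/7) = 7.
  m_2 = 7*7 - 27 = 22, d_2 = (736 - 22^2)/7 = 252/7 = 36, a_2 = floor((27 + 22)/36) = 1.
  m_3 = 36*1 - 22 = 14, d_3 = (736 - 14^2)/36 = 540/36 = 15, a_3 = floor((27 + 14)/15) = 2.
  m_4 = 15*2 - 14 = 16, d_4 = (736 - 16^2)/15 = 480/15 = 32, a_4 = floor((27 + 16)/32) = 1.
  m_5 = 32*1 - 16 = 16, d_5 = (736 - 16^2)/32 = 480/32 = 15, a_5 = floor((27 + 16)/15) = 2.
  m_6 = 15*2 - 16 = 14, d_6 = (736 - 14^2)/15 = 540/15 = 36, a_6 = floor((27 + 14)/36) = 1.
  m_7 = 36*1 - 14 = 22, d_7 = (736 - 22^2)/36 = 252/36 = 7, a_7 = floor((27 + 22)/7) = 7.
  m_8 = 7*7 - 22 = 27, d_8 = (736 - 27^2)/7 = 7/7 = 1, a_8 = floor((27 + 27)/1) = 54.
  m_9 = 1*54 - 27 = 27, d_9 = (736 - 27^2)/1 = 7/1 = 7: (m_9, d_9) = (m_1, d_1) = (27, 7), so from here the quotients repeat a_1, ..., a_8; the period length is 8.
Hence the expansion of sqrt(736) is a_0 = 27 followed by the repeating block 7, 1, 2, 1, 2, 1, 7, 54 (period 8).

[27; (7, 1, 2, 1, 2, 1, 7, 54)]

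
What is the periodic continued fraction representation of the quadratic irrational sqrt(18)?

[4; (4, 8)]

Write x_i = (sqrt(18) + m_i)/d_i with (m_0, d_0) = (0, 1). a_0 = floor(sqrt(18)) = 4, since 4^2 = 16 <= 18 < 25 = 5^2.
Iterate m_{i+1} = d_i*a_i - m_i, d_{i+1} = (18 - m_{i+1}^2)/d_i, a_{i+1} = floor((a_0 + m_{i+1})/d_{i+1}):
  m_1 = 1*4 - 0 = 4, d_1 = (18 - 4^2)/1 = 2/1 = 2, a_1 = floor((4 + 4)/2) = 4.
  m_2 = 2*4 - 4 = 4, d_2 = (18 - 4^2)/2 = 2/2 = 1, a_2 = floor((4 + 4)/1) = 8.
  m_3 = 1*8 - 4 = 4, d_3 = (18 - 4^2)/1 = 2/1 = 2: (m_3, d_3) = (m_1, d_1) = (4, 2), so from here the quotients repeat a_1, a_2; the period length is 2.
Hence the expansion of sqrt(18) is a_0 = 4 followed by the repeating block 4, 8 (period 2).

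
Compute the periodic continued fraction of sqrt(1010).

[31; (1, 3, 1, 1, 3, 1, 62)]

Write x_i = (sqrt(1010) + m_i)/d_i with (m_0, d_0) = (0, 1). a_0 = floor(sqrt(1010)) = 31, since 31^2 = 961 <= 1010 < 1024 = 32^2.
Iterate m_{i+1} = d_i*a_i - m_i, d_{i+1} = (1010 - m_{i+1}^2)/d_i, a_{i+1} = floor((a_0 + m_{i+1})/d_{i+1}):
  m_1 = 1*31 - 0 = 31, d_1 = (1010 - 31^2)/1 = 49/1 = 49, a_1 = floor((31 + 31)/49) = 1.
  m_2 = 49*1 - 31 = 18, d_2 = (1010 - 18^2)/49 = 686/49 = 14, a_2 = floor((31 + 18)/14) = 3.
  m_3 = 14*3 - 18 = 24, d_3 = (1010 - 24^2)/14 = 434/14 = 31, a_3 = floor((31 + 24)/31) = 1.
  m_4 = 31*1 - 24 = 7, d_4 = (1010 - 7^2)/31 = 961/31 = 31, a_4 = floor((31 + 7)/31) = 1.
  m_5 = 31*1 - 7 = 24, d_5 = (1010 - 24^2)/31 = 434/31 = 14, a_5 = floor((31 + 24)/14) = 3.
  m_6 = 14*3 - 24 = 18, d_6 = (1010 - 18^2)/14 = 686/14 = 49, a_6 = floor((31 + 18)/49) = 1.
  m_7 = 49*1 - 18 = 31, d_7 = (1010 - 31^2)/49 = 49/49 = 1, a_7 = floor((31 + 31)/1) = 62.
  m_8 = 1*62 - 31 = 31, d_8 = (1010 - 31^2)/1 = 49/1 = 49: (m_8, d_8) = (m_1, d_1) = (31, 49), so from here the quotients repeat a_1, ..., a_7; the period length is 7.
Hence the expansion of sqrt(1010) is a_0 = 31 followed by the repeating block 1, 3, 1, 1, 3, 1, 62 (period 7).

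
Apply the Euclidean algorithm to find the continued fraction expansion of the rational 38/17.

[2; 4, 4]

Run the Euclidean algorithm on 38 and 17; the successive quotients are the partial quotients a_0, a_1, ... (each step inverts the fractional part left over by the previous one):
  38 = 2*17 + 4, so a_0 = 2.
  17 = 4*4 + 1, so a_1 = 4.
  4 = 4*1 + 0, so a_2 = 4.
The remainder reaches 0 after 3 divisions, so the expansion has 3 partial quotients, read off in order.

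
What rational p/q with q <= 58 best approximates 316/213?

46/31

Expand x = 316/213 as a continued fraction with the Euclidean algorithm:
  316 = 1*213 + 103, so a_0 = 1.
  213 = 2*103 + 7, so a_1 = 2.
  103 = 14*7 + 5, so a_2 = 14.
  7 = 1*5 + 2, so a_3 = 1.
  5 = 2*2 + 1, so a_4 = 2.
  2 = 2*1 + 0, so a_5 = 2.
so x = [1; 2, 14, 1, 2, 2].
Convergents (p_i = a_i*p_{i-1} + p_{i-2}, q_i = a_i*q_{i-1} + q_{i-2} with p_{-2}=0, p_{-1}=1, q_{-2}=1, q_{-1}=0), until the denominator exceeds 58:
  i=0: a_0=1, p_0 = 1*1 + 0 = 1, q_0 = 1*0 + 1 = 1.
  i=1: a_1=2, p_1 = 2*1 + 1 = 3, q_1 = 2*1 + 0 = 2.
  i=2: a_2=14, p_2 = 14*3 + 1 = 43, q_2 = 14*2 + 1 = 29.
  i=3: a_3=1, p_3 = 1*43 + 3 = 46, q_3 = 1*29 + 2 = 31.
  i=4: a_4=2, p_4 = 2*46 + 43 = 135, q_4 = 2*31 + 29 = 91.
q_4 = 91 > 58, so the last convergent with denominator <= 58 is p_3/q_3 = 46/31.
The closest fraction with denominator <= 58 is either p_3/q_3 or the intermediate fraction (k*p_3 + p_2)/(k*q_3 + q_2) with the largest k >= 1 whose denominator stays <= 58; these approach x as k grows, and every other convergent or intermediate fraction in range is farther away.
Largest k: floor((58 - q_2)/q_3) = floor((58 - 29)/31) = 0.
Since k = 0, no intermediate fraction beyond p_3/q_3 has denominator <= 58, so the convergent 46/31 is the closest (its error is |316*31 - 46*213|/(213*31) = 2/6603).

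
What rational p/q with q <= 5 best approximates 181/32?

Expand x = 181/32 as a continued fraction with the Euclidean algorithm:
  181 = 5*32 + 21, so a_0 = 5.
  32 = 1*21 + 11, so a_1 = 1.
  21 = 1*11 + 10, so a_2 = 1.
  11 = 1*10 + 1, so a_3 = 1.
  10 = 10*1 + 0, so a_4 = 10.
so x = [5; 1, 1, 1, 10].
Convergents (p_i = a_i*p_{i-1} + p_{i-2}, q_i = a_i*q_{i-1} + q_{i-2} with p_{-2}=0, p_{-1}=1, q_{-2}=1, q_{-1}=0), until the denominator exceeds 5:
  i=0: a_0=5, p_0 = 5*1 + 0 = 5, q_0 = 5*0 + 1 = 1.
  i=1: a_1=1, p_1 = 1*5 + 1 = 6, q_1 = 1*1 + 0 = 1.
  i=2: a_2=1, p_2 = 1*6 + 5 = 11, q_2 = 1*1 + 1 = 2.
  i=3: a_3=1, p_3 = 1*11 + 6 = 17, q_3 = 1*2 + 1 = 3.
  i=4: a_4=10, p_4 = 10*17 + 11 = 181, q_4 = 10*3 + 2 = 32.
q_4 = 32 > 5, so the last convergent with denominator <= 5 is p_3/q_3 = 17/3.
The closest fraction with denominator <= 5 is either p_3/q_3 or the intermediate fraction (k*p_3 + p_2)/(k*q_3 + q_2) with the largest k >= 1 whose denominator stays <= 5; these approach x as k grows, and every other convergent or intermediate fraction in range is farther away.
Largest k: floor((5 - q_2)/q_3) = floor((5 - 2)/3) = 1.
That gives (1*17 + 11)/(1*3 + 2) = 28/5.
Compare the errors: |x - 17/3| = |181*3 - 17*32|/(32*3) = 1/96, and |x - 28/5| = |181*5 - 28*32|/(32*5) = 9/160.
Cross-multiplying, 1*160 = 160 < 864 = 9*96, so 1/96 is smaller: the convergent 17/3 is closer to x than 28/5.

17/3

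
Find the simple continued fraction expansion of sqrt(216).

[14; (1, 2, 3, 2, 1, 28)]

Write x_i = (sqrt(216) + m_i)/d_i with (m_0, d_0) = (0, 1). a_0 = floor(sqrt(216)) = 14, since 14^2 = 196 <= 216 < 225 = 15^2.
Iterate m_{i+1} = d_i*a_i - m_i, d_{i+1} = (216 - m_{i+1}^2)/d_i, a_{i+1} = floor((a_0 + m_{i+1})/d_{i+1}):
  m_1 = 1*14 - 0 = 14, d_1 = (216 - 14^2)/1 = 20/1 = 20, a_1 = floor((14 + 14)/20) = 1.
  m_2 = 20*1 - 14 = 6, d_2 = (216 - 6^2)/20 = 180/20 = 9, a_2 = floor((14 + 6)/9) = 2.
  m_3 = 9*2 - 6 = 12, d_3 = (216 - 12^2)/9 = 72/9 = 8, a_3 = floor((14 + 12)/8) = 3.
  m_4 = 8*3 - 12 = 12, d_4 = (216 - 12^2)/8 = 72/8 = 9, a_4 = floor((14 + 12)/9) = 2.
  m_5 = 9*2 - 12 = 6, d_5 = (216 - 6^2)/9 = 180/9 = 20, a_5 = floor((14 + 6)/20) = 1.
  m_6 = 20*1 - 6 = 14, d_6 = (216 - 14^2)/20 = 20/20 = 1, a_6 = floor((14 + 14)/1) = 28.
  m_7 = 1*28 - 14 = 14, d_7 = (216 - 14^2)/1 = 20/1 = 20: (m_7, d_7) = (m_1, d_1) = (14, 20), so from here the quotients repeat a_1, ..., a_6; the period length is 6.
Hence the expansion of sqrt(216) is a_0 = 14 followed by the repeating block 1, 2, 3, 2, 1, 28 (period 6).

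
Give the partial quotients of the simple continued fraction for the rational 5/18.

Run the Euclidean algorithm on 5 and 18; the successive quotients are the partial quotients a_0, a_1, ... (each step inverts the fractional part left over by the previous one):
  5 = 0*18 + 5, so a_0 = 0.
  18 = 3*5 + 3, so a_1 = 3.
  5 = 1*3 + 2, so a_2 = 1.
  3 = 1*2 + 1, so a_3 = 1.
  2 = 2*1 + 0, so a_4 = 2.
The remainder reaches 0 after 5 divisions, so the expansion has 5 partial quotients, read off in order.

[0; 3, 1, 1, 2]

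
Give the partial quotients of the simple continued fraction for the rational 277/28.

[9; 1, 8, 3]

Run the Euclidean algorithm on 277 and 28; the successive quotients are the partial quotients a_0, a_1, ... (each step inverts the fractional part left over by the previous one):
  277 = 9*28 + 25, so a_0 = 9.
  28 = 1*25 + 3, so a_1 = 1.
  25 = 8*3 + 1, so a_2 = 8.
  3 = 3*1 + 0, so a_3 = 3.
The remainder reaches 0 after 4 divisions, so the expansion has 4 partial quotients, read off in order.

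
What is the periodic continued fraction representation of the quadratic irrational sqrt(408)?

Write x_i = (sqrt(408) + m_i)/d_i with (m_0, d_0) = (0, 1). a_0 = floor(sqrt(408)) = 20, since 20^2 = 400 <= 408 < 441 = 21^2.
Iterate m_{i+1} = d_i*a_i - m_i, d_{i+1} = (408 - m_{i+1}^2)/d_i, a_{i+1} = floor((a_0 + m_{i+1})/d_{i+1}):
  m_1 = 1*20 - 0 = 20, d_1 = (408 - 20^2)/1 = 8/1 = 8, a_1 = floor((20 + 20)/8) = 5.
  m_2 = 8*5 - 20 = 20, d_2 = (408 - 20^2)/8 = 8/8 = 1, a_2 = floor((20 + 20)/1) = 40.
  m_3 = 1*40 - 20 = 20, d_3 = (408 - 20^2)/1 = 8/1 = 8: (m_3, d_3) = (m_1, d_1) = (20, 8), so from here the quotients repeat a_1, a_2; the period length is 2.
Hence the expansion of sqrt(408) is a_0 = 20 followed by the repeating block 5, 40 (period 2).

[20; (5, 40)]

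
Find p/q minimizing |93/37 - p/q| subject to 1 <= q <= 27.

68/27

Expand x = 93/37 as a continued fraction with the Euclidean algorithm:
  93 = 2*37 + 19, so a_0 = 2.
  37 = 1*19 + 18, so a_1 = 1.
  19 = 1*18 + 1, so a_2 = 1.
  18 = 18*1 + 0, so a_3 = 18.
so x = [2; 1, 1, 18].
Convergents (p_i = a_i*p_{i-1} + p_{i-2}, q_i = a_i*q_{i-1} + q_{i-2} with p_{-2}=0, p_{-1}=1, q_{-2}=1, q_{-1}=0), until the denominator exceeds 27:
  i=0: a_0=2, p_0 = 2*1 + 0 = 2, q_0 = 2*0 + 1 = 1.
  i=1: a_1=1, p_1 = 1*2 + 1 = 3, q_1 = 1*1 + 0 = 1.
  i=2: a_2=1, p_2 = 1*3 + 2 = 5, q_2 = 1*1 + 1 = 2.
  i=3: a_3=18, p_3 = 18*5 + 3 = 93, q_3 = 18*2 + 1 = 37.
q_3 = 37 > 27, so the last convergent with denominator <= 27 is p_2/q_2 = 5/2.
The closest fraction with denominator <= 27 is either p_2/q_2 or the intermediate fraction (k*p_2 + p_1)/(k*q_2 + q_1) with the largest k >= 1 whose denominator stays <= 27; these approach x as k grows, and every other convergent or intermediate fraction in range is farther away.
Largest k: floor((27 - q_1)/q_2) = floor((27 - 1)/2) = 13.
That gives (13*5 + 3)/(13*2 + 1) = 68/27.
Compare the errors: |x - 5/2| = |93*2 - 5*37|/(37*2) = 1/74, and |x - 68/27| = |93*27 - 68*37|/(37*27) = 5/999.
Cross-multiplying, 5*74 = 370 < 999 = 1*999, so 5/999 is smaller: the intermediate fraction 68/27 is closer to x than 5/2.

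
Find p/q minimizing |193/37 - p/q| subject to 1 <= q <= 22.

Expand x = 193/37 as a continued fraction with the Euclidean algorithm:
  193 = 5*37 + 8, so a_0 = 5.
  37 = 4*8 + 5, so a_1 = 4.
  8 = 1*5 + 3, so a_2 = 1.
  5 = 1*3 + 2, so a_3 = 1.
  3 = 1*2 + 1, so a_4 = 1.
  2 = 2*1 + 0, so a_5 = 2.
so x = [5; 4, 1, 1, 1, 2].
Convergents (p_i = a_i*p_{i-1} + p_{i-2}, q_i = a_i*q_{i-1} + q_{i-2} with p_{-2}=0, p_{-1}=1, q_{-2}=1, q_{-1}=0), until the denominator exceeds 22:
  i=0: a_0=5, p_0 = 5*1 + 0 = 5, q_0 = 5*0 + 1 = 1.
  i=1: a_1=4, p_1 = 4*5 + 1 = 21, q_1 = 4*1 + 0 = 4.
  i=2: a_2=1, p_2 = 1*21 + 5 = 26, q_2 = 1*4 + 1 = 5.
  i=3: a_3=1, p_3 = 1*26 + 21 = 47, q_3 = 1*5 + 4 = 9.
  i=4: a_4=1, p_4 = 1*47 + 26 = 73, q_4 = 1*9 + 5 = 14.
  i=5: a_5=2, p_5 = 2*73 + 47 = 193, q_5 = 2*14 + 9 = 37.
q_5 = 37 > 22, so the last convergent with denominator <= 22 is p_4/q_4 = 73/14.
The closest fraction with denominator <= 22 is either p_4/q_4 or the intermediate fraction (k*p_4 + p_3)/(k*q_4 + q_3) with the largest k >= 1 whose denominator stays <= 22; these approach x as k grows, and every other convergent or intermediate fraction in range is farther away.
Largest k: floor((22 - q_3)/q_4) = floor((22 - 9)/14) = 0.
Since k = 0, no intermediate fraction beyond p_4/q_4 has denominator <= 22, so the convergent 73/14 is the closest (its error is |193*14 - 73*37|/(37*14) = 1/518).

73/14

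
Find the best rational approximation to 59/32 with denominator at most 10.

11/6

Expand x = 59/32 as a continued fraction with the Euclidean algorithm:
  59 = 1*32 + 27, so a_0 = 1.
  32 = 1*27 + 5, so a_1 = 1.
  27 = 5*5 + 2, so a_2 = 5.
  5 = 2*2 + 1, so a_3 = 2.
  2 = 2*1 + 0, so a_4 = 2.
so x = [1; 1, 5, 2, 2].
Convergents (p_i = a_i*p_{i-1} + p_{i-2}, q_i = a_i*q_{i-1} + q_{i-2} with p_{-2}=0, p_{-1}=1, q_{-2}=1, q_{-1}=0), until the denominator exceeds 10:
  i=0: a_0=1, p_0 = 1*1 + 0 = 1, q_0 = 1*0 + 1 = 1.
  i=1: a_1=1, p_1 = 1*1 + 1 = 2, q_1 = 1*1 + 0 = 1.
  i=2: a_2=5, p_2 = 5*2 + 1 = 11, q_2 = 5*1 + 1 = 6.
  i=3: a_3=2, p_3 = 2*11 + 2 = 24, q_3 = 2*6 + 1 = 13.
q_3 = 13 > 10, so the last convergent with denominator <= 10 is p_2/q_2 = 11/6.
The closest fraction with denominator <= 10 is either p_2/q_2 or the intermediate fraction (k*p_2 + p_1)/(k*q_2 + q_1) with the largest k >= 1 whose denominator stays <= 10; these approach x as k grows, and every other convergent or intermediate fraction in range is farther away.
Largest k: floor((10 - q_1)/q_2) = floor((10 - 1)/6) = 1.
That gives (1*11 + 2)/(1*6 + 1) = 13/7.
Compare the errors: |x - 11/6| = |59*6 - 11*32|/(32*6) = 2/192, and |x - 13/7| = |59*7 - 13*32|/(32*7) = 3/224.
Cross-multiplying, 2*224 = 448 < 576 = 3*192, so 2/192 is smaller: the convergent 11/6 is closer to x than 13/7.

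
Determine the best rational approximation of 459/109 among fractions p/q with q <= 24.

80/19

Expand x = 459/109 as a continued fraction with the Euclidean algorithm:
  459 = 4*109 + 23, so a_0 = 4.
  109 = 4*23 + 17, so a_1 = 4.
  23 = 1*17 + 6, so a_2 = 1.
  17 = 2*6 + 5, so a_3 = 2.
  6 = 1*5 + 1, so a_4 = 1.
  5 = 5*1 + 0, so a_5 = 5.
so x = [4; 4, 1, 2, 1, 5].
Convergents (p_i = a_i*p_{i-1} + p_{i-2}, q_i = a_i*q_{i-1} + q_{i-2} with p_{-2}=0, p_{-1}=1, q_{-2}=1, q_{-1}=0), until the denominator exceeds 24:
  i=0: a_0=4, p_0 = 4*1 + 0 = 4, q_0 = 4*0 + 1 = 1.
  i=1: a_1=4, p_1 = 4*4 + 1 = 17, q_1 = 4*1 + 0 = 4.
  i=2: a_2=1, p_2 = 1*17 + 4 = 21, q_2 = 1*4 + 1 = 5.
  i=3: a_3=2, p_3 = 2*21 + 17 = 59, q_3 = 2*5 + 4 = 14.
  i=4: a_4=1, p_4 = 1*59 + 21 = 80, q_4 = 1*14 + 5 = 19.
  i=5: a_5=5, p_5 = 5*80 + 59 = 459, q_5 = 5*19 + 14 = 109.
q_5 = 109 > 24, so the last convergent with denominator <= 24 is p_4/q_4 = 80/19.
The closest fraction with denominator <= 24 is either p_4/q_4 or the intermediate fraction (k*p_4 + p_3)/(k*q_4 + q_3) with the largest k >= 1 whose denominator stays <= 24; these approach x as k grows, and every other convergent or intermediate fraction in range is farther away.
Largest k: floor((24 - q_3)/q_4) = floor((24 - 14)/19) = 0.
Since k = 0, no intermediate fraction beyond p_4/q_4 has denominator <= 24, so the convergent 80/19 is the closest (its error is |459*19 - 80*109|/(109*19) = 1/2071).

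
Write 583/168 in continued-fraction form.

Run the Euclidean algorithm on 583 and 168; the successive quotients are the partial quotients a_0, a_1, ... (each step inverts the fractional part left over by the previous one):
  583 = 3*168 + 79, so a_0 = 3.
  168 = 2*79 + 10, so a_1 = 2.
  79 = 7*10 + 9, so a_2 = 7.
  10 = 1*9 + 1, so a_3 = 1.
  9 = 9*1 + 0, so a_4 = 9.
The remainder reaches 0 after 5 divisions, so the expansion has 5 partial quotients, read off in order.

[3; 2, 7, 1, 9]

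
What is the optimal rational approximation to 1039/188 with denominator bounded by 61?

105/19

Expand x = 1039/188 as a continued fraction with the Euclidean algorithm:
  1039 = 5*188 + 99, so a_0 = 5.
  188 = 1*99 + 89, so a_1 = 1.
  99 = 1*89 + 10, so a_2 = 1.
  89 = 8*10 + 9, so a_3 = 8.
  10 = 1*9 + 1, so a_4 = 1.
  9 = 9*1 + 0, so a_5 = 9.
so x = [5; 1, 1, 8, 1, 9].
Convergents (p_i = a_i*p_{i-1} + p_{i-2}, q_i = a_i*q_{i-1} + q_{i-2} with p_{-2}=0, p_{-1}=1, q_{-2}=1, q_{-1}=0), until the denominator exceeds 61:
  i=0: a_0=5, p_0 = 5*1 + 0 = 5, q_0 = 5*0 + 1 = 1.
  i=1: a_1=1, p_1 = 1*5 + 1 = 6, q_1 = 1*1 + 0 = 1.
  i=2: a_2=1, p_2 = 1*6 + 5 = 11, q_2 = 1*1 + 1 = 2.
  i=3: a_3=8, p_3 = 8*11 + 6 = 94, q_3 = 8*2 + 1 = 17.
  i=4: a_4=1, p_4 = 1*94 + 11 = 105, q_4 = 1*17 + 2 = 19.
  i=5: a_5=9, p_5 = 9*105 + 94 = 1039, q_5 = 9*19 + 17 = 188.
q_5 = 188 > 61, so the last convergent with denominator <= 61 is p_4/q_4 = 105/19.
The closest fraction with denominator <= 61 is either p_4/q_4 or the intermediate fraction (k*p_4 + p_3)/(k*q_4 + q_3) with the largest k >= 1 whose denominator stays <= 61; these approach x as k grows, and every other convergent or intermediate fraction in range is farther away.
Largest k: floor((61 - q_3)/q_4) = floor((61 - 17)/19) = 2.
That gives (2*105 + 94)/(2*19 + 17) = 304/55.
Compare the errors: |x - 105/19| = |1039*19 - 105*188|/(188*19) = 1/3572, and |x - 304/55| = |1039*55 - 304*188|/(188*55) = 7/10340.
Cross-multiplying, 1*10340 = 10340 < 25004 = 7*3572, so 1/3572 is smaller: the convergent 105/19 is closer to x than 304/55.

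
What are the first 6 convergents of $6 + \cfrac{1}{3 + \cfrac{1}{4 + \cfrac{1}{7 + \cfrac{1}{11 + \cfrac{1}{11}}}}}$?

Using the convergent recurrence p_i = a_i*p_{i-1} + p_{i-2}, q_i = a_i*q_{i-1} + q_{i-2} with p_{-2}=0, p_{-1}=1, q_{-2}=1, q_{-1}=0:
  i=0: a_0=6, p_0 = 6*1 + 0 = 6, q_0 = 6*0 + 1 = 1.
  i=1: a_1=3, p_1 = 3*6 + 1 = 19, q_1 = 3*1 + 0 = 3.
  i=2: a_2=4, p_2 = 4*19 + 6 = 82, q_2 = 4*3 + 1 = 13.
  i=3: a_3=7, p_3 = 7*82 + 19 = 593, q_3 = 7*13 + 3 = 94.
  i=4: a_4=11, p_4 = 11*593 + 82 = 6605, q_4 = 11*94 + 13 = 1047.
  i=5: a_5=11, p_5 = 11*6605 + 593 = 73248, q_5 = 11*1047 + 94 = 11611.

6/1, 19/3, 82/13, 593/94, 6605/1047, 73248/11611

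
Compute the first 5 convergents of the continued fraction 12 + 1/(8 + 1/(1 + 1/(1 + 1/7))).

12/1, 97/8, 109/9, 206/17, 1551/128

Using the convergent recurrence p_i = a_i*p_{i-1} + p_{i-2}, q_i = a_i*q_{i-1} + q_{i-2} with p_{-2}=0, p_{-1}=1, q_{-2}=1, q_{-1}=0:
  i=0: a_0=12, p_0 = 12*1 + 0 = 12, q_0 = 12*0 + 1 = 1.
  i=1: a_1=8, p_1 = 8*12 + 1 = 97, q_1 = 8*1 + 0 = 8.
  i=2: a_2=1, p_2 = 1*97 + 12 = 109, q_2 = 1*8 + 1 = 9.
  i=3: a_3=1, p_3 = 1*109 + 97 = 206, q_3 = 1*9 + 8 = 17.
  i=4: a_4=7, p_4 = 7*206 + 109 = 1551, q_4 = 7*17 + 9 = 128.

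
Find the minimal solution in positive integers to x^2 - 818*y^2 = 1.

(x, y) = (40899, 1430)

First expand sqrt(818) as a continued fraction. With x_i = (sqrt(818) + m_i)/d_i and (m_0, d_0) = (0, 1): a_0 = floor(sqrt(818)) = 28, since 28^2 = 784 <= 818 < 841 = 29^2.
Iterate m_{i+1} = d_i*a_i - m_i, d_{i+1} = (818 - m_{i+1}^2)/d_i, a_{i+1} = floor((a_0 + m_{i+1})/d_{i+1}):
  m_1 = 1*28 - 0 = 28, d_1 = (818 - 28^2)/1 = 34/1 = 34, a_1 = floor((28 + 28)/34) = 1.
  m_2 = 34*1 - 28 = 6, d_2 = (818 - 6^2)/34 = 782/34 = 23, a_2 = floor((28 + 6)/23) = 1.
  m_3 = 23*1 - 6 = 17, d_3 = (818 - 17^2)/23 = 529/23 = 23, a_3 = floor((28 + 17)/23) = 1.
  m_4 = 23*1 - 17 = 6, d_4 = (818 - 6^2)/23 = 782/23 = 34, a_4 = floor((28 + 6)/34) = 1.
  m_5 = 34*1 - 6 = 28, d_5 = (818 - 28^2)/34 = 34/34 = 1, a_5 = floor((28 + 28)/1) = 56.
  m_6 = 1*56 - 28 = 28, d_6 = (818 - 28^2)/1 = 34/1 = 34: (m_6, d_6) = (m_1, d_1) = (28, 34), so from here the quotients repeat a_1, ..., a_5; the period length is 5.
So sqrt(818) = [28; (1, 1, 1, 1, 56)] with period length k = 5.
k is odd, so (p_{k-1}, q_{k-1}) only solves x^2 - 818y^2 = -1 and the fundamental solution of x^2 - 818y^2 = 1 is (p_{2k-1}, q_{2k-1}) = (p_9, q_9); compute convergents through index 9, running through the period twice.
Convergents (p_i = a_i*p_{i-1} + p_{i-2}, q_i = a_i*q_{i-1} + q_{i-2} with p_{-2}=0, p_{-1}=1, q_{-2}=1, q_{-1}=0):
  i=0: a_0=28, p_0 = 28*1 + 0 = 28, q_0 = 28*0 + 1 = 1.
  i=1: a_1=1, p_1 = 1*28 + 1 = 29, q_1 = 1*1 + 0 = 1.
  i=2: a_2=1, p_2 = 1*29 + 28 = 57, q_2 = 1*1 + 1 = 2.
  i=3: a_3=1, p_3 = 1*57 + 29 = 86, q_3 = 1*2 + 1 = 3.
  i=4: a_4=1, p_4 = 1*86 + 57 = 143, q_4 = 1*3 + 2 = 5.
  i=5: a_5=56, p_5 = 56*143 + 86 = 8094, q_5 = 56*5 + 3 = 283.
  i=6: a_6=1, p_6 = 1*8094 + 143 = 8237, q_6 = 1*283 + 5 = 288.
  i=7: a_7=1, p_7 = 1*8237 + 8094 = 16331, q_7 = 1*288 + 283 = 571.
  i=8: a_8=1, p_8 = 1*16331 + 8237 = 24568, q_8 = 1*571 + 288 = 859.
  i=9: a_9=1, p_9 = 1*24568 + 16331 = 40899, q_9 = 1*859 + 571 = 1430.
Indeed p_4^2 - 818*q_4^2 = 20449 - 20450 = -1, not +1.
Check: 40899^2 - 818*1430^2 = 1672728201 - 1672728200 = 1, so (x, y) = (40899, 1430) solves the equation, and by the theorem it is the least positive solution.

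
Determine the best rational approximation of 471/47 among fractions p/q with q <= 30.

301/30

Expand x = 471/47 as a continued fraction with the Euclidean algorithm:
  471 = 10*47 + 1, so a_0 = 10.
  47 = 47*1 + 0, so a_1 = 47.
so x = [10; 47].
Convergents (p_i = a_i*p_{i-1} + p_{i-2}, q_i = a_i*q_{i-1} + q_{i-2} with p_{-2}=0, p_{-1}=1, q_{-2}=1, q_{-1}=0), until the denominator exceeds 30:
  i=0: a_0=10, p_0 = 10*1 + 0 = 10, q_0 = 10*0 + 1 = 1.
  i=1: a_1=47, p_1 = 47*10 + 1 = 471, q_1 = 47*1 + 0 = 47.
q_1 = 47 > 30, so the last convergent with denominator <= 30 is p_0/q_0 = 10/1.
The closest fraction with denominator <= 30 is either p_0/q_0 or the intermediate fraction (k*p_0 + p_{-1})/(k*q_0 + q_{-1}) with the largest k >= 1 whose denominator stays <= 30; these approach x as k grows, and every other convergent or intermediate fraction in range is farther away.
Largest k: floor((30 - q_{-1})/q_0) = floor((30 - 0)/1) = 30 (using the seeds p_{-1} = 1, q_{-1} = 0).
That gives (30*10 + 1)/(30*1 + 0) = 301/30.
Compare the errors: |x - 10/1| = |471*1 - 10*47|/(47*1) = 1/47, and |x - 301/30| = |471*30 - 301*47|/(47*30) = 17/1410.
Cross-multiplying, 17*47 = 799 < 1410 = 1*1410, so 17/1410 is smaller: the intermediate fraction 301/30 is closer to x than 10/1.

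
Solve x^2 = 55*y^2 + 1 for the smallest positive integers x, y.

First expand sqrt(55) as a continued fraction. With x_i = (sqrt(55) + m_i)/d_i and (m_0, d_0) = (0, 1): a_0 = floor(sqrt(55)) = 7, since 7^2 = 49 <= 55 < 64 = 8^2.
Iterate m_{i+1} = d_i*a_i - m_i, d_{i+1} = (55 - m_{i+1}^2)/d_i, a_{i+1} = floor((a_0 + m_{i+1})/d_{i+1}):
  m_1 = 1*7 - 0 = 7, d_1 = (55 - 7^2)/1 = 6/1 = 6, a_1 = floor((7 + 7)/6) = 2.
  m_2 = 6*2 - 7 = 5, d_2 = (55 - 5^2)/6 = 30/6 = 5, a_2 = floor((7 + 5)/5) = 2.
  m_3 = 5*2 - 5 = 5, d_3 = (55 - 5^2)/5 = 30/5 = 6, a_3 = floor((7 + 5)/6) = 2.
  m_4 = 6*2 - 5 = 7, d_4 = (55 - 7^2)/6 = 6/6 = 1, a_4 = floor((7 + 7)/1) = 14.
  m_5 = 1*14 - 7 = 7, d_5 = (55 - 7^2)/1 = 6/1 = 6: (m_5, d_5) = (m_1, d_1) = (7, 6), so from here the quotients repeat a_1, ..., a_4; the period length is 4.
So sqrt(55) = [7; (2, 2, 2, 14)] with period length k = 4.
k is even, so the fundamental solution of x^2 - 55y^2 = 1 is (p_{k-1}, q_{k-1}) = (p_3, q_3); compute convergents through index 3.
Convergents (p_i = a_i*p_{i-1} + p_{i-2}, q_i = a_i*q_{i-1} + q_{i-2} with p_{-2}=0, p_{-1}=1, q_{-2}=1, q_{-1}=0):
  i=0: a_0=7, p_0 = 7*1 + 0 = 7, q_0 = 7*0 + 1 = 1.
  i=1: a_1=2, p_1 = 2*7 + 1 = 15, q_1 = 2*1 + 0 = 2.
  i=2: a_2=2, p_2 = 2*15 + 7 = 37, q_2 = 2*2 + 1 = 5.
  i=3: a_3=2, p_3 = 2*37 + 15 = 89, q_3 = 2*5 + 2 = 12.
Check: 89^2 - 55*12^2 = 7921 - 7920 = 1, so (x, y) = (89, 12) solves the equation, and by the theorem it is the least positive solution.

(x, y) = (89, 12)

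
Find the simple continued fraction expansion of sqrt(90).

[9; (2, 18)]

Write x_i = (sqrt(90) + m_i)/d_i with (m_0, d_0) = (0, 1). a_0 = floor(sqrt(90)) = 9, since 9^2 = 81 <= 90 < 100 = 10^2.
Iterate m_{i+1} = d_i*a_i - m_i, d_{i+1} = (90 - m_{i+1}^2)/d_i, a_{i+1} = floor((a_0 + m_{i+1})/d_{i+1}):
  m_1 = 1*9 - 0 = 9, d_1 = (90 - 9^2)/1 = 9/1 = 9, a_1 = floor((9 + 9)/9) = 2.
  m_2 = 9*2 - 9 = 9, d_2 = (90 - 9^2)/9 = 9/9 = 1, a_2 = floor((9 + 9)/1) = 18.
  m_3 = 1*18 - 9 = 9, d_3 = (90 - 9^2)/1 = 9/1 = 9: (m_3, d_3) = (m_1, d_1) = (9, 9), so from here the quotients repeat a_1, a_2; the period length is 2.
Hence the expansion of sqrt(90) is a_0 = 9 followed by the repeating block 2, 18 (period 2).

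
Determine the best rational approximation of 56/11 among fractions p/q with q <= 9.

46/9

Expand x = 56/11 as a continued fraction with the Euclidean algorithm:
  56 = 5*11 + 1, so a_0 = 5.
  11 = 11*1 + 0, so a_1 = 11.
so x = [5; 11].
Convergents (p_i = a_i*p_{i-1} + p_{i-2}, q_i = a_i*q_{i-1} + q_{i-2} with p_{-2}=0, p_{-1}=1, q_{-2}=1, q_{-1}=0), until the denominator exceeds 9:
  i=0: a_0=5, p_0 = 5*1 + 0 = 5, q_0 = 5*0 + 1 = 1.
  i=1: a_1=11, p_1 = 11*5 + 1 = 56, q_1 = 11*1 + 0 = 11.
q_1 = 11 > 9, so the last convergent with denominator <= 9 is p_0/q_0 = 5/1.
The closest fraction with denominator <= 9 is either p_0/q_0 or the intermediate fraction (k*p_0 + p_{-1})/(k*q_0 + q_{-1}) with the largest k >= 1 whose denominator stays <= 9; these approach x as k grows, and every other convergent or intermediate fraction in range is farther away.
Largest k: floor((9 - q_{-1})/q_0) = floor((9 - 0)/1) = 9 (using the seeds p_{-1} = 1, q_{-1} = 0).
That gives (9*5 + 1)/(9*1 + 0) = 46/9.
Compare the errors: |x - 5/1| = |56*1 - 5*11|/(11*1) = 1/11, and |x - 46/9| = |56*9 - 46*11|/(11*9) = 2/99.
Cross-multiplying, 2*11 = 22 < 99 = 1*99, so 2/99 is smaller: the intermediate fraction 46/9 is closer to x than 5/1.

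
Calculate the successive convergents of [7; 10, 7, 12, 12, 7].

Using the convergent recurrence p_i = a_i*p_{i-1} + p_{i-2}, q_i = a_i*q_{i-1} + q_{i-2} with p_{-2}=0, p_{-1}=1, q_{-2}=1, q_{-1}=0:
  i=0: a_0=7, p_0 = 7*1 + 0 = 7, q_0 = 7*0 + 1 = 1.
  i=1: a_1=10, p_1 = 10*7 + 1 = 71, q_1 = 10*1 + 0 = 10.
  i=2: a_2=7, p_2 = 7*71 + 7 = 504, q_2 = 7*10 + 1 = 71.
  i=3: a_3=12, p_3 = 12*504 + 71 = 6119, q_3 = 12*71 + 10 = 862.
  i=4: a_4=12, p_4 = 12*6119 + 504 = 73932, q_4 = 12*862 + 71 = 10415.
  i=5: a_5=7, p_5 = 7*73932 + 6119 = 523643, q_5 = 7*10415 + 862 = 73767.

7/1, 71/10, 504/71, 6119/862, 73932/10415, 523643/73767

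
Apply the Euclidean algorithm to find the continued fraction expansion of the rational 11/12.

[0; 1, 11]

Run the Euclidean algorithm on 11 and 12; the successive quotients are the partial quotients a_0, a_1, ... (each step inverts the fractional part left over by the previous one):
  11 = 0*12 + 11, so a_0 = 0.
  12 = 1*11 + 1, so a_1 = 1.
  11 = 11*1 + 0, so a_2 = 11.
The remainder reaches 0 after 3 divisions, so the expansion has 3 partial quotients, read off in order.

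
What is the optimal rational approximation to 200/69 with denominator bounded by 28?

Expand x = 200/69 as a continued fraction with the Euclidean algorithm:
  200 = 2*69 + 62, so a_0 = 2.
  69 = 1*62 + 7, so a_1 = 1.
  62 = 8*7 + 6, so a_2 = 8.
  7 = 1*6 + 1, so a_3 = 1.
  6 = 6*1 + 0, so a_4 = 6.
so x = [2; 1, 8, 1, 6].
Convergents (p_i = a_i*p_{i-1} + p_{i-2}, q_i = a_i*q_{i-1} + q_{i-2} with p_{-2}=0, p_{-1}=1, q_{-2}=1, q_{-1}=0), until the denominator exceeds 28:
  i=0: a_0=2, p_0 = 2*1 + 0 = 2, q_0 = 2*0 + 1 = 1.
  i=1: a_1=1, p_1 = 1*2 + 1 = 3, q_1 = 1*1 + 0 = 1.
  i=2: a_2=8, p_2 = 8*3 + 2 = 26, q_2 = 8*1 + 1 = 9.
  i=3: a_3=1, p_3 = 1*26 + 3 = 29, q_3 = 1*9 + 1 = 10.
  i=4: a_4=6, p_4 = 6*29 + 26 = 200, q_4 = 6*10 + 9 = 69.
q_4 = 69 > 28, so the last convergent with denominator <= 28 is p_3/q_3 = 29/10.
The closest fraction with denominator <= 28 is either p_3/q_3 or the intermediate fraction (k*p_3 + p_2)/(k*q_3 + q_2) with the largest k >= 1 whose denominator stays <= 28; these approach x as k grows, and every other convergent or intermediate fraction in range is farther away.
Largest k: floor((28 - q_2)/q_3) = floor((28 - 9)/10) = 1.
That gives (1*29 + 26)/(1*10 + 9) = 55/19.
Compare the errors: |x - 29/10| = |200*10 - 29*69|/(69*10) = 1/690, and |x - 55/19| = |200*19 - 55*69|/(69*19) = 5/1311.
Cross-multiplying, 1*1311 = 1311 < 3450 = 5*690, so 1/690 is smaller: the convergent 29/10 is closer to x than 55/19.

29/10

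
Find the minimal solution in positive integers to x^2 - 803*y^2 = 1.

First expand sqrt(803) as a continued fraction. With x_i = (sqrt(803) + m_i)/d_i and (m_0, d_0) = (0, 1): a_0 = floor(sqrt(803)) = 28, since 28^2 = 784 <= 803 < 841 = 29^2.
Iterate m_{i+1} = d_i*a_i - m_i, d_{i+1} = (803 - m_{i+1}^2)/d_i, a_{i+1} = floor((a_0 + m_{i+1})/d_{i+1}):
  m_1 = 1*28 - 0 = 28, d_1 = (803 - 28^2)/1 = 19/1 = 19, a_1 = floor((28 + 28)/19) = 2.
  m_2 = 19*2 - 28 = 10, d_2 = (803 - 10^2)/19 = 703/19 = 37, a_2 = floor((28 + 10)/37) = 1.
  m_3 = 37*1 - 10 = 27, d_3 = (803 - 27^2)/37 = 74/37 = 2, a_3 = floor((28 + 27)/2) = 27.
  m_4 = 2*27 - 27 = 27, d_4 = (803 - 27^2)/2 = 74/2 = 37, a_4 = floor((28 + 27)/37) = 1.
  m_5 = 37*1 - 27 = 10, d_5 = (803 - 10^2)/37 = 703/37 = 19, a_5 = floor((28 + 10)/19) = 2.
  m_6 = 19*2 - 10 = 28, d_6 = (803 - 28^2)/19 = 19/19 = 1, a_6 = floor((28 + 28)/1) = 56.
  m_7 = 1*56 - 28 = 28, d_7 = (803 - 28^2)/1 = 19/1 = 19: (m_7, d_7) = (m_1, d_1) = (28, 19), so from here the quotients repeat a_1, ..., a_6; the period length is 6.
So sqrt(803) = [28; (2, 1, 27, 1, 2, 56)] with period length k = 6.
k is even, so the fundamental solution of x^2 - 803y^2 = 1 is (p_{k-1}, q_{k-1}) = (p_5, q_5); compute convergents through index 5.
Convergents (p_i = a_i*p_{i-1} + p_{i-2}, q_i = a_i*q_{i-1} + q_{i-2} with p_{-2}=0, p_{-1}=1, q_{-2}=1, q_{-1}=0):
  i=0: a_0=28, p_0 = 28*1 + 0 = 28, q_0 = 28*0 + 1 = 1.
  i=1: a_1=2, p_1 = 2*28 + 1 = 57, q_1 = 2*1 + 0 = 2.
  i=2: a_2=1, p_2 = 1*57 + 28 = 85, q_2 = 1*2 + 1 = 3.
  i=3: a_3=27, p_3 = 27*85 + 57 = 2352, q_3 = 27*3 + 2 = 83.
  i=4: a_4=1, p_4 = 1*2352 + 85 = 2437, q_4 = 1*83 + 3 = 86.
  i=5: a_5=2, p_5 = 2*2437 + 2352 = 7226, q_5 = 2*86 + 83 = 255.
Check: 7226^2 - 803*255^2 = 52215076 - 52215075 = 1, so (x, y) = (7226, 255) solves the equation, and by the theorem it is the least positive solution.

(x, y) = (7226, 255)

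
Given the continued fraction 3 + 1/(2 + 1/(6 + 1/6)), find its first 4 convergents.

3/1, 7/2, 45/13, 277/80

Using the convergent recurrence p_i = a_i*p_{i-1} + p_{i-2}, q_i = a_i*q_{i-1} + q_{i-2} with p_{-2}=0, p_{-1}=1, q_{-2}=1, q_{-1}=0:
  i=0: a_0=3, p_0 = 3*1 + 0 = 3, q_0 = 3*0 + 1 = 1.
  i=1: a_1=2, p_1 = 2*3 + 1 = 7, q_1 = 2*1 + 0 = 2.
  i=2: a_2=6, p_2 = 6*7 + 3 = 45, q_2 = 6*2 + 1 = 13.
  i=3: a_3=6, p_3 = 6*45 + 7 = 277, q_3 = 6*13 + 2 = 80.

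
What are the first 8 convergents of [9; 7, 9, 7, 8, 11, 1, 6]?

9/1, 64/7, 585/64, 4159/455, 33857/3704, 376586/41199, 410443/44903, 2839244/310617

Using the convergent recurrence p_i = a_i*p_{i-1} + p_{i-2}, q_i = a_i*q_{i-1} + q_{i-2} with p_{-2}=0, p_{-1}=1, q_{-2}=1, q_{-1}=0:
  i=0: a_0=9, p_0 = 9*1 + 0 = 9, q_0 = 9*0 + 1 = 1.
  i=1: a_1=7, p_1 = 7*9 + 1 = 64, q_1 = 7*1 + 0 = 7.
  i=2: a_2=9, p_2 = 9*64 + 9 = 585, q_2 = 9*7 + 1 = 64.
  i=3: a_3=7, p_3 = 7*585 + 64 = 4159, q_3 = 7*64 + 7 = 455.
  i=4: a_4=8, p_4 = 8*4159 + 585 = 33857, q_4 = 8*455 + 64 = 3704.
  i=5: a_5=11, p_5 = 11*33857 + 4159 = 376586, q_5 = 11*3704 + 455 = 41199.
  i=6: a_6=1, p_6 = 1*376586 + 33857 = 410443, q_6 = 1*41199 + 3704 = 44903.
  i=7: a_7=6, p_7 = 6*410443 + 376586 = 2839244, q_7 = 6*44903 + 41199 = 310617.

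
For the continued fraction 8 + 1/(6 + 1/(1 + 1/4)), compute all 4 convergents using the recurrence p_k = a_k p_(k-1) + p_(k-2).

8/1, 49/6, 57/7, 277/34

Using the convergent recurrence p_i = a_i*p_{i-1} + p_{i-2}, q_i = a_i*q_{i-1} + q_{i-2} with p_{-2}=0, p_{-1}=1, q_{-2}=1, q_{-1}=0:
  i=0: a_0=8, p_0 = 8*1 + 0 = 8, q_0 = 8*0 + 1 = 1.
  i=1: a_1=6, p_1 = 6*8 + 1 = 49, q_1 = 6*1 + 0 = 6.
  i=2: a_2=1, p_2 = 1*49 + 8 = 57, q_2 = 1*6 + 1 = 7.
  i=3: a_3=4, p_3 = 4*57 + 49 = 277, q_3 = 4*7 + 6 = 34.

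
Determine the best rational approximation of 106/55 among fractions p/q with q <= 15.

Expand x = 106/55 as a continued fraction with the Euclidean algorithm:
  106 = 1*55 + 51, so a_0 = 1.
  55 = 1*51 + 4, so a_1 = 1.
  51 = 12*4 + 3, so a_2 = 12.
  4 = 1*3 + 1, so a_3 = 1.
  3 = 3*1 + 0, so a_4 = 3.
so x = [1; 1, 12, 1, 3].
Convergents (p_i = a_i*p_{i-1} + p_{i-2}, q_i = a_i*q_{i-1} + q_{i-2} with p_{-2}=0, p_{-1}=1, q_{-2}=1, q_{-1}=0), until the denominator exceeds 15:
  i=0: a_0=1, p_0 = 1*1 + 0 = 1, q_0 = 1*0 + 1 = 1.
  i=1: a_1=1, p_1 = 1*1 + 1 = 2, q_1 = 1*1 + 0 = 1.
  i=2: a_2=12, p_2 = 12*2 + 1 = 25, q_2 = 12*1 + 1 = 13.
  i=3: a_3=1, p_3 = 1*25 + 2 = 27, q_3 = 1*13 + 1 = 14.
  i=4: a_4=3, p_4 = 3*27 + 25 = 106, q_4 = 3*14 + 13 = 55.
q_4 = 55 > 15, so the last convergent with denominator <= 15 is p_3/q_3 = 27/14.
The closest fraction with denominator <= 15 is either p_3/q_3 or the intermediate fraction (k*p_3 + p_2)/(k*q_3 + q_2) with the largest k >= 1 whose denominator stays <= 15; these approach x as k grows, and every other convergent or intermediate fraction in range is farther away.
Largest k: floor((15 - q_2)/q_3) = floor((15 - 13)/14) = 0.
Since k = 0, no intermediate fraction beyond p_3/q_3 has denominator <= 15, so the convergent 27/14 is the closest (its error is |106*14 - 27*55|/(55*14) = 1/770).

27/14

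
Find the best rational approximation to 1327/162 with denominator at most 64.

385/47

Expand x = 1327/162 as a continued fraction with the Euclidean algorithm:
  1327 = 8*162 + 31, so a_0 = 8.
  162 = 5*31 + 7, so a_1 = 5.
  31 = 4*7 + 3, so a_2 = 4.
  7 = 2*3 + 1, so a_3 = 2.
  3 = 3*1 + 0, so a_4 = 3.
so x = [8; 5, 4, 2, 3].
Convergents (p_i = a_i*p_{i-1} + p_{i-2}, q_i = a_i*q_{i-1} + q_{i-2} with p_{-2}=0, p_{-1}=1, q_{-2}=1, q_{-1}=0), until the denominator exceeds 64:
  i=0: a_0=8, p_0 = 8*1 + 0 = 8, q_0 = 8*0 + 1 = 1.
  i=1: a_1=5, p_1 = 5*8 + 1 = 41, q_1 = 5*1 + 0 = 5.
  i=2: a_2=4, p_2 = 4*41 + 8 = 172, q_2 = 4*5 + 1 = 21.
  i=3: a_3=2, p_3 = 2*172 + 41 = 385, q_3 = 2*21 + 5 = 47.
  i=4: a_4=3, p_4 = 3*385 + 172 = 1327, q_4 = 3*47 + 21 = 162.
q_4 = 162 > 64, so the last convergent with denominator <= 64 is p_3/q_3 = 385/47.
The closest fraction with denominator <= 64 is either p_3/q_3 or the intermediate fraction (k*p_3 + p_2)/(k*q_3 + q_2) with the largest k >= 1 whose denominator stays <= 64; these approach x as k grows, and every other convergent or intermediate fraction in range is farther away.
Largest k: floor((64 - q_2)/q_3) = floor((64 - 21)/47) = 0.
Since k = 0, no intermediate fraction beyond p_3/q_3 has denominator <= 64, so the convergent 385/47 is the closest (its error is |1327*47 - 385*162|/(162*47) = 1/7614).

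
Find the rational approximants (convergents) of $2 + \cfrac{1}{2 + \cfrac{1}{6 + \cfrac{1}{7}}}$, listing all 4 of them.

2/1, 5/2, 32/13, 229/93

Using the convergent recurrence p_i = a_i*p_{i-1} + p_{i-2}, q_i = a_i*q_{i-1} + q_{i-2} with p_{-2}=0, p_{-1}=1, q_{-2}=1, q_{-1}=0:
  i=0: a_0=2, p_0 = 2*1 + 0 = 2, q_0 = 2*0 + 1 = 1.
  i=1: a_1=2, p_1 = 2*2 + 1 = 5, q_1 = 2*1 + 0 = 2.
  i=2: a_2=6, p_2 = 6*5 + 2 = 32, q_2 = 6*2 + 1 = 13.
  i=3: a_3=7, p_3 = 7*32 + 5 = 229, q_3 = 7*13 + 2 = 93.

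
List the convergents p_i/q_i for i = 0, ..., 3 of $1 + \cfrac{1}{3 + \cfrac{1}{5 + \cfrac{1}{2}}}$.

1/1, 4/3, 21/16, 46/35

Using the convergent recurrence p_i = a_i*p_{i-1} + p_{i-2}, q_i = a_i*q_{i-1} + q_{i-2} with p_{-2}=0, p_{-1}=1, q_{-2}=1, q_{-1}=0:
  i=0: a_0=1, p_0 = 1*1 + 0 = 1, q_0 = 1*0 + 1 = 1.
  i=1: a_1=3, p_1 = 3*1 + 1 = 4, q_1 = 3*1 + 0 = 3.
  i=2: a_2=5, p_2 = 5*4 + 1 = 21, q_2 = 5*3 + 1 = 16.
  i=3: a_3=2, p_3 = 2*21 + 4 = 46, q_3 = 2*16 + 3 = 35.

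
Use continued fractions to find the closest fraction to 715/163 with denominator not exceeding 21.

57/13

Expand x = 715/163 as a continued fraction with the Euclidean algorithm:
  715 = 4*163 + 63, so a_0 = 4.
  163 = 2*63 + 37, so a_1 = 2.
  63 = 1*37 + 26, so a_2 = 1.
  37 = 1*26 + 11, so a_3 = 1.
  26 = 2*11 + 4, so a_4 = 2.
  11 = 2*4 + 3, so a_5 = 2.
  4 = 1*3 + 1, so a_6 = 1.
  3 = 3*1 + 0, so a_7 = 3.
so x = [4; 2, 1, 1, 2, 2, 1, 3].
Convergents (p_i = a_i*p_{i-1} + p_{i-2}, q_i = a_i*q_{i-1} + q_{i-2} with p_{-2}=0, p_{-1}=1, q_{-2}=1, q_{-1}=0), until the denominator exceeds 21:
  i=0: a_0=4, p_0 = 4*1 + 0 = 4, q_0 = 4*0 + 1 = 1.
  i=1: a_1=2, p_1 = 2*4 + 1 = 9, q_1 = 2*1 + 0 = 2.
  i=2: a_2=1, p_2 = 1*9 + 4 = 13, q_2 = 1*2 + 1 = 3.
  i=3: a_3=1, p_3 = 1*13 + 9 = 22, q_3 = 1*3 + 2 = 5.
  i=4: a_4=2, p_4 = 2*22 + 13 = 57, q_4 = 2*5 + 3 = 13.
  i=5: a_5=2, p_5 = 2*57 + 22 = 136, q_5 = 2*13 + 5 = 31.
q_5 = 31 > 21, so the last convergent with denominator <= 21 is p_4/q_4 = 57/13.
The closest fraction with denominator <= 21 is either p_4/q_4 or the intermediate fraction (k*p_4 + p_3)/(k*q_4 + q_3) with the largest k >= 1 whose denominator stays <= 21; these approach x as k grows, and every other convergent or intermediate fraction in range is farther away.
Largest k: floor((21 - q_3)/q_4) = floor((21 - 5)/13) = 1.
That gives (1*57 + 22)/(1*13 + 5) = 79/18.
Compare the errors: |x - 57/13| = |715*13 - 57*163|/(163*13) = 4/2119, and |x - 79/18| = |715*18 - 79*163|/(163*18) = 7/2934.
Cross-multiplying, 4*2934 = 11736 < 14833 = 7*2119, so 4/2119 is smaller: the convergent 57/13 is closer to x than 79/18.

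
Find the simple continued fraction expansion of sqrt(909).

Write x_i = (sqrt(909) + m_i)/d_i with (m_0, d_0) = (0, 1). a_0 = floor(sqrt(909)) = 30, since 30^2 = 900 <= 909 < 961 = 31^2.
Iterate m_{i+1} = d_i*a_i - m_i, d_{i+1} = (909 - m_{i+1}^2)/d_i, a_{i+1} = floor((a_0 + m_{i+1})/d_{i+1}):
  m_1 = 1*30 - 0 = 30, d_1 = (909 - 30^2)/1 = 9/1 = 9, a_1 = floor((30 + 30)/9) = 6.
  m_2 = 9*6 - 30 = 24, d_2 = (909 - 24^2)/9 = 333/9 = 37, a_2 = floor((30 + 24)/37) = 1.
  m_3 = 37*1 - 24 = 13, d_3 = (909 - 13^2)/37 = 740/37 = 20, a_3 = floor((30 + 13)/20) = 2.
  m_4 = 20*2 - 13 = 27, d_4 = (909 - 27^2)/20 = 180/20 = 9, a_4 = floor((30 + 27)/9) = 6.
  m_5 = 9*6 - 27 = 27, d_5 = (909 - 27^2)/9 = 180/9 = 20, a_5 = floor((30 + 27)/20) = 2.
  m_6 = 20*2 - 27 = 13, d_6 = (909 - 13^2)/20 = 740/20 = 37, a_6 = floor((30 + 13)/37) = 1.
  m_7 = 37*1 - 13 = 24, d_7 = (909 - 24^2)/37 = 333/37 = 9, a_7 = floor((30 + 24)/9) = 6.
  m_8 = 9*6 - 24 = 30, d_8 = (909 - 30^2)/9 = 9/9 = 1, a_8 = floor((30 + 30)/1) = 60.
  m_9 = 1*60 - 30 = 30, d_9 = (909 - 30^2)/1 = 9/1 = 9: (m_9, d_9) = (m_1, d_1) = (30, 9), so from here the quotients repeat a_1, ..., a_8; the period length is 8.
Hence the expansion of sqrt(909) is a_0 = 30 followed by the repeating block 6, 1, 2, 6, 2, 1, 6, 60 (period 8).

[30; (6, 1, 2, 6, 2, 1, 6, 60)]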